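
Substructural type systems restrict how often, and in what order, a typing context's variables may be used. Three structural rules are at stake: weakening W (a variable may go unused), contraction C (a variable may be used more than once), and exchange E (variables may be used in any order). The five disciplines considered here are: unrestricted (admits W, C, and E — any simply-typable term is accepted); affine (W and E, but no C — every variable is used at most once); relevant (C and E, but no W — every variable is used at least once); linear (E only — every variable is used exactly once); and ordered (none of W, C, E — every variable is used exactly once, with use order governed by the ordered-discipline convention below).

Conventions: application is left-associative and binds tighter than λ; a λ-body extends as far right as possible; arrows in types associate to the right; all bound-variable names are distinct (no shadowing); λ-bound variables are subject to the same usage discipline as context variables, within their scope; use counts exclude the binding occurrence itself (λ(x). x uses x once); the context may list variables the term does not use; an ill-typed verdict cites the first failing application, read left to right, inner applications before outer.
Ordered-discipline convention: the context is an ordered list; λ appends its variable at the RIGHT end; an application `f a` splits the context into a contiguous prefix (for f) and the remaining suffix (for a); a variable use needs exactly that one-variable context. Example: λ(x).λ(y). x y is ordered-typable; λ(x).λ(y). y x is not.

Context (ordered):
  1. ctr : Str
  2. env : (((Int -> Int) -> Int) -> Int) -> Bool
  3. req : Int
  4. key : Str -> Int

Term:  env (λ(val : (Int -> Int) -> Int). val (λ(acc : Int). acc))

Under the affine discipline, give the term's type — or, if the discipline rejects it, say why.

term : Bool
usage: ctr: 0×, env: 1×, req: 0×, key: 0×, val [bound]: 1×, acc [bound]: 1×
order of uses: env, val, acc
typing: well-typed — term : Bool
all disciplines: ordered ✗; linear ✗; affine ✓; relevant ✗; unrestricted ✓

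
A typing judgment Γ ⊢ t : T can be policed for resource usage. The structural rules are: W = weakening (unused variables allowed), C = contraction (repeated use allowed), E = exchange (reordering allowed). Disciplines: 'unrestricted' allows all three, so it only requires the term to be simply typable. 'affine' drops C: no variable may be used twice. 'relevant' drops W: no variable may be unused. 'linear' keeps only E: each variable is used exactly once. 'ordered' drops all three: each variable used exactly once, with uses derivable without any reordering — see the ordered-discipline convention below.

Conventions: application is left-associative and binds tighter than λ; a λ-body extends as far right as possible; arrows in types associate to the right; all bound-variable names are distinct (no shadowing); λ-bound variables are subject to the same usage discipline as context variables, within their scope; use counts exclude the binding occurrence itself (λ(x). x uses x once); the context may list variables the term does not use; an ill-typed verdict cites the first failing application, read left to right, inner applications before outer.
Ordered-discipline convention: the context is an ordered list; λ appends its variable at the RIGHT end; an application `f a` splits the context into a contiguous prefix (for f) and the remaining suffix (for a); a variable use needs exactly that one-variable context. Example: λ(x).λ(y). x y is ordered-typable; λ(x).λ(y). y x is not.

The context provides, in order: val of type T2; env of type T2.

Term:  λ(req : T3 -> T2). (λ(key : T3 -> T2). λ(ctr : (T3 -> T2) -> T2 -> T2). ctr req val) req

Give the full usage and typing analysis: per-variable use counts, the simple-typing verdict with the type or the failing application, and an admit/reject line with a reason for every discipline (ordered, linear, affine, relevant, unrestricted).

counts: val: 1; env: 0; req (bound): 2; key (bound): 0; ctr (bound): 1
use order (left to right): ctr, req, val, req
typing: well-typed at (T3 -> T2) -> ((T3 -> T2) -> T2 -> T2) -> T2
ordered: ✗, needs contraction — req ×2; unused: env, key — weakening required
linear: ✗, needs contraction — req ×2; unused: env, key — weakening required
affine: ✗, needs contraction — req ×2
relevant: ✗, unused: env, key — weakening required
unrestricted: ✓, typability at (T3 -> T2) -> ((T3 -> T2) -> T2 -> T2) -> T2 is all that's needed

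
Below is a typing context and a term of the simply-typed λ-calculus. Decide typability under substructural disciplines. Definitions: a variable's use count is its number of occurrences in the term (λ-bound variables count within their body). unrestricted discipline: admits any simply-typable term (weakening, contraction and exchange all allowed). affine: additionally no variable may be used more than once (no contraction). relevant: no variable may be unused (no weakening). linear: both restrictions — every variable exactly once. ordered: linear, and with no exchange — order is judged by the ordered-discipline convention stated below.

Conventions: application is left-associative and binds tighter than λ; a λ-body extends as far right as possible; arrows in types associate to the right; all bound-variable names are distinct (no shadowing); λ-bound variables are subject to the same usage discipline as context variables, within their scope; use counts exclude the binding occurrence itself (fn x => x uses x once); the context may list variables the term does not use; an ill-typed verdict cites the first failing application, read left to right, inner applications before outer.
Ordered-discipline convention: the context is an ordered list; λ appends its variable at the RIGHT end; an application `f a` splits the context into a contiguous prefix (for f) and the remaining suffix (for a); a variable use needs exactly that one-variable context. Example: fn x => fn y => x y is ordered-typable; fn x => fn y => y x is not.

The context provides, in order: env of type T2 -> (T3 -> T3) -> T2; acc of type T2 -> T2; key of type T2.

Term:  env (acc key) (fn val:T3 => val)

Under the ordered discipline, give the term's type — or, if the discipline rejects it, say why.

term : T2
use counts: env ×1; acc ×1; key ×1; val (λ-bound) ×1
order of uses: env, acc, key, val
typing: the term checks, with type T2
across the five disciplines: ordered ✓ · linear ✓ · affine ✓ · relevant ✓ · unrestricted ✓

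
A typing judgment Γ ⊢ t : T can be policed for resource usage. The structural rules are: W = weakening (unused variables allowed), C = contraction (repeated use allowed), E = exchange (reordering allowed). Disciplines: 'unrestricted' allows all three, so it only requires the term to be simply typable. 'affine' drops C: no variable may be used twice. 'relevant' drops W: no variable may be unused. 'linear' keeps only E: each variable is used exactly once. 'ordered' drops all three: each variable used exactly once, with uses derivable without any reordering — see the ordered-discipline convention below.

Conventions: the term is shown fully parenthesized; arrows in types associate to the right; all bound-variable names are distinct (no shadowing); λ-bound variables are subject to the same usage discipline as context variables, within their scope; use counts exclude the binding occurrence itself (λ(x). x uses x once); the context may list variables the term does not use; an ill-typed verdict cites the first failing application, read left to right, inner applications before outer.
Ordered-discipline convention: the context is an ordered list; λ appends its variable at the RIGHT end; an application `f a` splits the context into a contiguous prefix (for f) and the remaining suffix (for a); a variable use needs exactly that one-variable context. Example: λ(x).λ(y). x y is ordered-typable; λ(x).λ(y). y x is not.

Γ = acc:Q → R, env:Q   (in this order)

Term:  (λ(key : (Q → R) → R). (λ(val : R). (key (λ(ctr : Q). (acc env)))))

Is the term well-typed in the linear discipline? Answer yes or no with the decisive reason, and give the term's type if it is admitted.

no — val, ctr left unused
usage: acc ×1, env ×1, key (bound) ×1, val (bound) ×0, ctr (bound) ×0
left-to-right use order: key, acc, env
typing: ✓ — ((Q → R) → R) → R → R
summary: ordered ✗ | linear ✗ | affine ✓ | relevant ✗ | unrestricted ✓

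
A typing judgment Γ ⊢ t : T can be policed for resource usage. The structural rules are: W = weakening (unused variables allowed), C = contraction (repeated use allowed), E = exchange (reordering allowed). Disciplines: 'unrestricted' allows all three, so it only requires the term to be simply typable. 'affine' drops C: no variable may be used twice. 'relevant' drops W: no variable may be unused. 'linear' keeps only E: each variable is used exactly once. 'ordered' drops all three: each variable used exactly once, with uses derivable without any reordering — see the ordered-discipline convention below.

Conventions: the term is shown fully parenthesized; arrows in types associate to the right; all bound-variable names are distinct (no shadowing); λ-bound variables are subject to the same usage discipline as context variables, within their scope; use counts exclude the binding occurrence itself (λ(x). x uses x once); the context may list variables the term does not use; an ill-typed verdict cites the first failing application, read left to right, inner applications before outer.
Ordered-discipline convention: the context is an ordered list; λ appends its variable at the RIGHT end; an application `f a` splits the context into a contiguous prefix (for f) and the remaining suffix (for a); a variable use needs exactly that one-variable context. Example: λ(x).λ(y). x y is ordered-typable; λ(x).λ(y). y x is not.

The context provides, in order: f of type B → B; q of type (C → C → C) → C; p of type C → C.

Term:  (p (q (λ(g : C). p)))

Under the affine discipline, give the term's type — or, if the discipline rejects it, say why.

not well-typed under affine — repeated use of p ×2
counts: f=0; q=1; p=2; g (bound)=0
left-to-right use order: p, q, p
typing: well-typed at C
across the five disciplines: ordered ✗ · linear ✗ · affine ✗ · relevant ✗ · unrestricted ✓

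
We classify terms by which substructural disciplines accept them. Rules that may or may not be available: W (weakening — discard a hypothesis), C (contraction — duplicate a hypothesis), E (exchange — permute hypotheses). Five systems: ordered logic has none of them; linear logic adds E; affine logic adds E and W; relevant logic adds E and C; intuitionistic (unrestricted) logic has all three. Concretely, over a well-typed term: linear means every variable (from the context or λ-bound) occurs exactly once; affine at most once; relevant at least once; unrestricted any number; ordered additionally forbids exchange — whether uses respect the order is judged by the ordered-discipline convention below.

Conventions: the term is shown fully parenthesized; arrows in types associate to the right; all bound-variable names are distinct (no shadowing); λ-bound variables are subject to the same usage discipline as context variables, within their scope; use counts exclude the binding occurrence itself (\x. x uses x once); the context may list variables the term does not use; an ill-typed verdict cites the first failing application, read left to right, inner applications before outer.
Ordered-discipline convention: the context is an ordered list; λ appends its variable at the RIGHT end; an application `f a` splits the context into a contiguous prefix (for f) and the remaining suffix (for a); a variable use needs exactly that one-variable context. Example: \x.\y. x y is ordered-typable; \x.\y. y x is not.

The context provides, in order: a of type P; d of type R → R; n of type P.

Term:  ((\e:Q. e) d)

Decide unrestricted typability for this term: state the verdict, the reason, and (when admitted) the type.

no — fails simple typing
variable uses: a: 0×; d: 1×; n: 0×; e [bound]: 1×
use order (left to right): e, d
typing: ill-typed: a function awaiting Q gets R → R
summary: ordered ✗, linear ✗, affine ✗, relevant ✗, unrestricted ✗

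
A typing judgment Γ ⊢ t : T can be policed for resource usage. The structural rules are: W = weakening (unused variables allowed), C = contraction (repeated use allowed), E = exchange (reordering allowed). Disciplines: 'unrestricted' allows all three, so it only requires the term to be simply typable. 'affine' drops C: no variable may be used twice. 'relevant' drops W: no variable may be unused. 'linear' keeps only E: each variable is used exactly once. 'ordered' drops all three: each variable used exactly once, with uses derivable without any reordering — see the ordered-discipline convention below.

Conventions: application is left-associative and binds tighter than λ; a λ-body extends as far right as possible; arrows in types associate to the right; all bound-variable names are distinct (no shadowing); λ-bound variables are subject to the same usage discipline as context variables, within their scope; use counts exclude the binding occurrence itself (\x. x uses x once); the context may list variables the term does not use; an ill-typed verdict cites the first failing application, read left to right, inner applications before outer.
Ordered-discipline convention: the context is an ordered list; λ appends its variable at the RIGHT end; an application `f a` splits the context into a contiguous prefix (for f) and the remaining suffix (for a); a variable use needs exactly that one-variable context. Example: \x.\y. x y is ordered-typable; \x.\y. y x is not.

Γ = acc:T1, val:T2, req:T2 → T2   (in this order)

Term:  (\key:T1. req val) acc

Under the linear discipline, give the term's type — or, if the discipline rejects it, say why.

not well-typed under linear — key left unused
variable uses: acc: 1×, val: 1×, req: 1×, key [bound]: 0×
left-to-right use order: req, val, acc
typing: ✓ — T2
summary: ordered ✗; linear ✗; affine ✓; relevant ✗; unrestricted ✓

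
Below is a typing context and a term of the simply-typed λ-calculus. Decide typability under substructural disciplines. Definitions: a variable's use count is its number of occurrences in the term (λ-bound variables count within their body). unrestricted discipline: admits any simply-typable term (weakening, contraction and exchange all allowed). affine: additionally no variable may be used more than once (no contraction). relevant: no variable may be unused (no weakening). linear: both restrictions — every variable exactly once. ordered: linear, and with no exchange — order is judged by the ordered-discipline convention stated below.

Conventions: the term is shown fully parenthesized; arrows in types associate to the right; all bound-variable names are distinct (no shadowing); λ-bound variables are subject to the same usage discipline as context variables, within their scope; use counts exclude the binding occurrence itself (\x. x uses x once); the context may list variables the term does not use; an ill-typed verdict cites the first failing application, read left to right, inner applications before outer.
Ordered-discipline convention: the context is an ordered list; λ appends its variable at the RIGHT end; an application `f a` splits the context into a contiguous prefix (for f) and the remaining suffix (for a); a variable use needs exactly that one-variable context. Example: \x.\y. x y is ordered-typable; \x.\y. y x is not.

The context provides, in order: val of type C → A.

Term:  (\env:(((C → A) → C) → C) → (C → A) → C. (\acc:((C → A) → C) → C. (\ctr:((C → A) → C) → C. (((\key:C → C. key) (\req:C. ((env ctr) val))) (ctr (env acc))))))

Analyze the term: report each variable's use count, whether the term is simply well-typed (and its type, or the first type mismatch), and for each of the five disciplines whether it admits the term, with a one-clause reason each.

usage: val: 1, env (bound): 2, acc (bound): 1, ctr (bound): 2, key (bound): 1, req (bound): 0
order of uses: key, env, ctr, val, ctr, env, acc
typing: ✓ — ((((C → A) → C) → C) → (C → A) → C) → (((C → A) → C) → C) → (((C → A) → C) → C) → C
ordered: ✗ — env ×2, ctr ×2 used more than once (contraction); req left unused
linear: ✗ — env ×2, ctr ×2 used more than once (contraction); req left unused
affine: ✗ — env ×2, ctr ×2 used more than once (contraction)
relevant: ✗ — req left unused
unrestricted: ✓ — type-checks (((((C → A) → C) → C) → (C → A) → C) → (((C → A) → C) → C) → (((C → A) → C) → C) → C) and nothing is barred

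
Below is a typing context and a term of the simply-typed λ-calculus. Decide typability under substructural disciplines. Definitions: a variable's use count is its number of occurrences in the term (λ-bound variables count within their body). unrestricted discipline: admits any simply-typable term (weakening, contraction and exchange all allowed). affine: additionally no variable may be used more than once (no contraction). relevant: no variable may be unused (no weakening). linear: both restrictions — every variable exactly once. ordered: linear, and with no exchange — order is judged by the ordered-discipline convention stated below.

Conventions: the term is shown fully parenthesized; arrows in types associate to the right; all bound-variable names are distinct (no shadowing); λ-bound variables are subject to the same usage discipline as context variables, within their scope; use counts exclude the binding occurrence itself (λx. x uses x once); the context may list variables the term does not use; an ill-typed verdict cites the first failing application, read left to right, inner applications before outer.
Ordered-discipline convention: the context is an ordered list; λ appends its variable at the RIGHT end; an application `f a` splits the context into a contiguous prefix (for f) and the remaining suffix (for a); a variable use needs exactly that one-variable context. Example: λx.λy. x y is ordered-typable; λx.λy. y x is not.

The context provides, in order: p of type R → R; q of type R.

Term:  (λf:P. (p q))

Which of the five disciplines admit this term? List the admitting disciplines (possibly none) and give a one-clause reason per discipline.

admitting disciplines: affine, unrestricted
use counts: p: 1, q: 1, f (bound): 0
left-to-right use order: p, q
typing: well-typed at P → R
ordered ✗ (f left unused)
linear ✗ (f left unused)
affine ✓ (at most one use each (p, q, f))
relevant ✗ (f left unused)
unrestricted ✓ (simply typable at P → R; W, C, E all held)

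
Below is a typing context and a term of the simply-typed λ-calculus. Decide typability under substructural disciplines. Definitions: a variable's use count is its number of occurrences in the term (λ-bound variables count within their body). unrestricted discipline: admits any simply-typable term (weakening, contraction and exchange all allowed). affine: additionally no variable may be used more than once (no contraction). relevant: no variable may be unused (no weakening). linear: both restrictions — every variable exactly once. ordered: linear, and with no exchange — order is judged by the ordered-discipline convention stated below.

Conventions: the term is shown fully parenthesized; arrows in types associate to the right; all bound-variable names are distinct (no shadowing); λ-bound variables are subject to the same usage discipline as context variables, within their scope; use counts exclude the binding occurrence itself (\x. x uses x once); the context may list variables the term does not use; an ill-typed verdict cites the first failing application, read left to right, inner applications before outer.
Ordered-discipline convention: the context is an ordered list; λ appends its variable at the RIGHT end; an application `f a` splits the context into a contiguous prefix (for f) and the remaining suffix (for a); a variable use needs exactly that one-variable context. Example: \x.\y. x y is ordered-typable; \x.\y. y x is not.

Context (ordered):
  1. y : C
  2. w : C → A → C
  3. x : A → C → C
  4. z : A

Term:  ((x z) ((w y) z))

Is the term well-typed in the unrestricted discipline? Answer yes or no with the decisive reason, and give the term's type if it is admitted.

yes — typability at C is all that's needed; term : C
usage: y=1; w=1; x=1; z=2
left-to-right use order: x, z, w, y, z
typing: ✓ — C
all disciplines: ordered ✗, linear ✗, affine ✗, relevant ✓, unrestricted ✓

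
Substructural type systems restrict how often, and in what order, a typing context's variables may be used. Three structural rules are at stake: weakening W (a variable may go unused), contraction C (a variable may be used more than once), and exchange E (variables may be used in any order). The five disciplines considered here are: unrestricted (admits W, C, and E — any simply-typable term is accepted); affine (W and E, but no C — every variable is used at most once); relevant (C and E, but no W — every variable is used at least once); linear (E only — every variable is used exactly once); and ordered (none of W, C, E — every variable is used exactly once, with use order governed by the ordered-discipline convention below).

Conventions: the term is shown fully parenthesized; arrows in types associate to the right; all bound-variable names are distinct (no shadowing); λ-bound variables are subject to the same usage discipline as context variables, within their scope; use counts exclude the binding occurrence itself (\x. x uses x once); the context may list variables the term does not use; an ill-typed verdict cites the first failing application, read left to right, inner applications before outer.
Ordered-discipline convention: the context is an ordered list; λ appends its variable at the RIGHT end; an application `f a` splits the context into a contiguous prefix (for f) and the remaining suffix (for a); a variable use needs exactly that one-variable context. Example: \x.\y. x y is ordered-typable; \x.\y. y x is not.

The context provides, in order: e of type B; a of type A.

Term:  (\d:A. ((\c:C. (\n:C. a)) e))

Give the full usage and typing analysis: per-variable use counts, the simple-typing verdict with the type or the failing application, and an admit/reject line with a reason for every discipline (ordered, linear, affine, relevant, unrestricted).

use counts: e ×1, a ×1, d (bound) ×0, c (bound) ×0, n (bound) ×0
left-to-right use order: a, e
typing: ill-typed: an application expects C but receives B
ordered: ✗ — not simply typable
linear: ✗ — fails simple typing
affine: ✗ — a type mismatch blocks all five
relevant: ✗ — the type mismatch rejects it
unrestricted: ✗ — not simply typable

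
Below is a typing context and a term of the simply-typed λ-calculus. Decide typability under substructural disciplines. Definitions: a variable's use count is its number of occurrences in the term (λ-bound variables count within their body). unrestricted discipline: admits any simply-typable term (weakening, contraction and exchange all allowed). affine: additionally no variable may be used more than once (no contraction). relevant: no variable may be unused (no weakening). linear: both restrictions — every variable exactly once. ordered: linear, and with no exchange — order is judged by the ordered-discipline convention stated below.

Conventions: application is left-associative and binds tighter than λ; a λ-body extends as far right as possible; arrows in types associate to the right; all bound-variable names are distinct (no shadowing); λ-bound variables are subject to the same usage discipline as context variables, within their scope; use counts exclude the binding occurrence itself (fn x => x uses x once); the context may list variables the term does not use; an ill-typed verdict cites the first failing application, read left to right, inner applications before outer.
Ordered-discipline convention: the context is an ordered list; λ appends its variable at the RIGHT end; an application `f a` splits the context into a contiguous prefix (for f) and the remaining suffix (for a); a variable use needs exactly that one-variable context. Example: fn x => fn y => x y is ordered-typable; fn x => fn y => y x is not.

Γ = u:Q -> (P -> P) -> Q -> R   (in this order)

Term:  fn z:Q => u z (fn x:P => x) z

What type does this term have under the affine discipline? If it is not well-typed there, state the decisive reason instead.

not well-typed under affine — needs contraction — z ×2
variable uses: u: 1; z (bound): 2; x (bound): 1
use order (left to right): u, z, x, z
typing: well-typed at Q -> R
all disciplines: ordered ✗ | linear ✗ | affine ✗ | relevant ✓ | unrestricted ✓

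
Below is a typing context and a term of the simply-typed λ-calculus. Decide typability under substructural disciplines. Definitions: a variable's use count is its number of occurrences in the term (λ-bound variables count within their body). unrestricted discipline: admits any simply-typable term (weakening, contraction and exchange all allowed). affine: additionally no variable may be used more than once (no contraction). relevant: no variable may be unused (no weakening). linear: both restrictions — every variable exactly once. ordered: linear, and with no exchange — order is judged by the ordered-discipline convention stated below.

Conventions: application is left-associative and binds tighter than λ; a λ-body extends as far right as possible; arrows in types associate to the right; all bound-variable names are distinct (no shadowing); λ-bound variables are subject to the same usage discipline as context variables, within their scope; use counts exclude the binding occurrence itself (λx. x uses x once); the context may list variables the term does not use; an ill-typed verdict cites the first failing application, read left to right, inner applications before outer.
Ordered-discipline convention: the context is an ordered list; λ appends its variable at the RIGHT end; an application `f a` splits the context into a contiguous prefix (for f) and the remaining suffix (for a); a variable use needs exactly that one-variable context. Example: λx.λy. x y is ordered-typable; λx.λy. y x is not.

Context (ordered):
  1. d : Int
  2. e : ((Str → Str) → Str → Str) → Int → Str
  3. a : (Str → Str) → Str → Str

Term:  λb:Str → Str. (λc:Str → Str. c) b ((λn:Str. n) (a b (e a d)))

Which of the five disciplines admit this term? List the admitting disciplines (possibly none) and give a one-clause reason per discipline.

accepted by: relevant, unrestricted
counts: d: 1, e: 1, a: 2, b (bound): 2, c (bound): 1, n (bound): 1
use order (left to right): c, b, n, a, b, e, a, d
typing: well-typed at (Str → Str) → Str
ordered ✗ (a ×2, b ×2 used more than once (contraction))
linear ✗ (a ×2, b ×2 used more than once (contraction))
affine ✗ (a ×2, b ×2 used more than once (contraction))
relevant ✓ (at least one use each (d, e, a, b, c, n))
unrestricted ✓ (typability at (Str → Str) → Str is all that's needed)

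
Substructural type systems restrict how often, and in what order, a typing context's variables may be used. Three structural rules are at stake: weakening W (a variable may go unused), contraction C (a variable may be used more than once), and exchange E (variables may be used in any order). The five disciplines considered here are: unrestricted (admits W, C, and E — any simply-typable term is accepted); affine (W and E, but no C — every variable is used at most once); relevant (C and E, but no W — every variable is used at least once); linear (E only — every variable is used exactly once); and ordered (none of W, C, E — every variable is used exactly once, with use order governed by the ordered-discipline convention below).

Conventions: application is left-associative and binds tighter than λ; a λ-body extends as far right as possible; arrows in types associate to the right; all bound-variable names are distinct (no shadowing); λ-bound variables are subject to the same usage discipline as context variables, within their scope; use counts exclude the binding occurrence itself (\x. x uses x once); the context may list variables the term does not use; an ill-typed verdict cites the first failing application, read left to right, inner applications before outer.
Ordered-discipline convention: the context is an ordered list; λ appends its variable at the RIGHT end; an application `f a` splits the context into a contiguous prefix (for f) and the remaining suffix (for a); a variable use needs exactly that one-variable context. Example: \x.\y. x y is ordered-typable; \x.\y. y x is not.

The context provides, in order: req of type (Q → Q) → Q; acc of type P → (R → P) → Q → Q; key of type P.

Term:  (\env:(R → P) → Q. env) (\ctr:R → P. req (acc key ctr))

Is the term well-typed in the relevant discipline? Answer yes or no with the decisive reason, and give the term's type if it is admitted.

yes — req, acc, key, env, ctr: all used, weakening unneeded; term : (R → P) → Q
use counts: req ×1, acc ×1, key ×1, env (λ-bound) ×1, ctr (λ-bound) ×1
left-to-right use order: env, req, acc, key, ctr
typing: the term checks, with type (R → P) → Q
per-discipline verdicts: ordered ✓ · linear ✓ · affine ✓ · relevant ✓ · unrestricted ✓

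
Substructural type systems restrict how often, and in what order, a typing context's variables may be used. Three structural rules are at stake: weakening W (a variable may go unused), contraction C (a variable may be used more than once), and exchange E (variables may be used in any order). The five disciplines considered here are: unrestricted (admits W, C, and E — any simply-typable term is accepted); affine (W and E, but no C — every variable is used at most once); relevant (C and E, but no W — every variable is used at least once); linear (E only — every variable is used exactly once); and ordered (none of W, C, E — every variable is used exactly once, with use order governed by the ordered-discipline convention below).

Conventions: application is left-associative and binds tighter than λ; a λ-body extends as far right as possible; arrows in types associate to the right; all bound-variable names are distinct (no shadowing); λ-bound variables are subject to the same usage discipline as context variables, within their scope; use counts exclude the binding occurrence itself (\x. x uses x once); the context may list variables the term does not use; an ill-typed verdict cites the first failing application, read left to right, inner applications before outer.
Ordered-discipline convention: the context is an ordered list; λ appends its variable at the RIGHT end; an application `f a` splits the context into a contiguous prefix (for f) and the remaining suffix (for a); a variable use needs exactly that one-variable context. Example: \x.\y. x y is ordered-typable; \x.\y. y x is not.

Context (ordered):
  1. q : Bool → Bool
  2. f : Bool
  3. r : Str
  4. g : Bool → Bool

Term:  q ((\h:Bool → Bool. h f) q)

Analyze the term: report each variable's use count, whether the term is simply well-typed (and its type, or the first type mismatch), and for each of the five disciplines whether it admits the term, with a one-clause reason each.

variable uses: q ×2, f ×1, r ×0, g ×0, h (λ-bound) ×1
left-to-right use order: q, h, f, q
typing: ✓ — Bool
ordered: ✗, uses contraction: q ×2; r, g never used (weakening)
linear: ✗, uses contraction: q ×2; r, g never used (weakening)
affine: ✗, uses contraction: q ×2
relevant: ✗, r, g never used (weakening)
unrestricted: ✓, type-checks (Bool) and nothing is barred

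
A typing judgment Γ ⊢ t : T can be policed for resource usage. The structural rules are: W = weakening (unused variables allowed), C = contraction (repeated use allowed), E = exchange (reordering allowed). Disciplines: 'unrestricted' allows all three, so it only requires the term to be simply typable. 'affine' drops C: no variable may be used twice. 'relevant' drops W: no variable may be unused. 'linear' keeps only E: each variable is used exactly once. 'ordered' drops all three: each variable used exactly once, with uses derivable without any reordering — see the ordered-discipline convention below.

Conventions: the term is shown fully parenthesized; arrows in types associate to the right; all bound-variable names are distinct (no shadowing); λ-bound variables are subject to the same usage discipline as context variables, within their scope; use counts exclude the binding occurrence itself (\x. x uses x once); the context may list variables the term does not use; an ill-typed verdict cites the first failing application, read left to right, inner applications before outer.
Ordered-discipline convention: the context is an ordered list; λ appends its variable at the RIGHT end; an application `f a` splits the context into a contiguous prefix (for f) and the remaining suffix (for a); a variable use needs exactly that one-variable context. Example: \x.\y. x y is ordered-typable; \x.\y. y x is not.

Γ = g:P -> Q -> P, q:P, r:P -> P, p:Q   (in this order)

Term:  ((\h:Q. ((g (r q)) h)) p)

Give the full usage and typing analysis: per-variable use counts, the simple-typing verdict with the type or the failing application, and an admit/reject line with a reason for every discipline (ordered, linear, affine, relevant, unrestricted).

use counts: g=1; q=1; r=1; p=1; h [bound]=1
left-to-right use order: g, r, q, h, p
typing: ✓ — P
ordered ✗ (use order g, r, q, h, p needs exchange)
linear ✓ (exactly-once usage across g, q, r, p, h)
affine ✓ (no duplicate uses among g, q, r, p, h)
relevant ✓ (g, q, r, p, h: all used, weakening unneeded)
unrestricted ✓ (type-checks (P) and nothing is barred)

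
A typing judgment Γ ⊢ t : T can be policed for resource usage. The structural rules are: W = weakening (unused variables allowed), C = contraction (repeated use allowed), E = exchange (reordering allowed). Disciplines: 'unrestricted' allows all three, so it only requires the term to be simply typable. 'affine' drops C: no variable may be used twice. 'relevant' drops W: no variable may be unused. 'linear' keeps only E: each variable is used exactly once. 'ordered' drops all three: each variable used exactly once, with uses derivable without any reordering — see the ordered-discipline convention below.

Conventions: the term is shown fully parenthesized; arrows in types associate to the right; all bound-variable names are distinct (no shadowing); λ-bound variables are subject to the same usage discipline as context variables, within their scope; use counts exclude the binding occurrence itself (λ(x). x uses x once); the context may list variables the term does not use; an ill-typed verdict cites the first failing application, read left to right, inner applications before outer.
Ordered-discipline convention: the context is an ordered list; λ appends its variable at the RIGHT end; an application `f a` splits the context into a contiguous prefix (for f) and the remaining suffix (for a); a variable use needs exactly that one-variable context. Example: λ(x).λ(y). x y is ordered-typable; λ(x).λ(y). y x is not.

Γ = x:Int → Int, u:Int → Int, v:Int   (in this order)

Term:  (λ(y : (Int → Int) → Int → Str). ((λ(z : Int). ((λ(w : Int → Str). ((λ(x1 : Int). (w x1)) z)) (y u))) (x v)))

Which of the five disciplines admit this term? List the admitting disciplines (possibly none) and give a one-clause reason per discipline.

accepted by: linear, affine, relevant, unrestricted
usage: x: 1; u: 1; v: 1; y (λ-bound): 1; z (λ-bound): 1; w (λ-bound): 1; x1 (λ-bound): 1
order of uses: w, x1, z, y, u, x, v
typing: well-typed — term : ((Int → Int) → Int → Str) → Str
ordered: ✗, needs exchange: uses follow w, x1, z, y, u, x, v
linear: ✓, single use per variable (x, u, v, y, z, w, x1)
affine: ✓, at most one use each (x, u, v, y, z, w, x1)
relevant: ✓, x, u, v, y, z, w, x1: all used, weakening unneeded
unrestricted: ✓, typability at ((Int → Int) → Int → Str) → Str is all that's needed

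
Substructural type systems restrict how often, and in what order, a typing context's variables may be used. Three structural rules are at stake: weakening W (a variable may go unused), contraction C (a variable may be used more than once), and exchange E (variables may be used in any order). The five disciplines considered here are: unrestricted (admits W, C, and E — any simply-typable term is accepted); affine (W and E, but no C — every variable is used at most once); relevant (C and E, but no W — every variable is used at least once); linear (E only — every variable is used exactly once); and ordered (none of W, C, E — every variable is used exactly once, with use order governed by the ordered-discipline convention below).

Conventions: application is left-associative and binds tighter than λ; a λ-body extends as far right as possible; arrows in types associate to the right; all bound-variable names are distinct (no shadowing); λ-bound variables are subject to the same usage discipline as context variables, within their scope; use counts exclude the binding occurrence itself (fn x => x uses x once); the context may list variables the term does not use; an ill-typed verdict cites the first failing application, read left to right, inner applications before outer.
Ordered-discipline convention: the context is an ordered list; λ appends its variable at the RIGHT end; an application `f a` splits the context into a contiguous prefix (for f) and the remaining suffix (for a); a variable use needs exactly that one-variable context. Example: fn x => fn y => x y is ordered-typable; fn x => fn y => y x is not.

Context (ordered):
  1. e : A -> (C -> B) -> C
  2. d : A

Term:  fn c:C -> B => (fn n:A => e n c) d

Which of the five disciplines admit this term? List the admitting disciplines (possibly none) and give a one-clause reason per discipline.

accepted by: linear, affine, relevant, unrestricted
use counts: e ×1, d ×1, c (bound) ×1, n (bound) ×1
left-to-right use order: e, n, c, d
typing: well-typed — term : (C -> B) -> C
ordered: ✗ — needs exchange: uses follow e, n, c, d
linear: ✓ — exactly-once usage across e, d, c, n
affine: ✓ — at most one use each (e, d, c, n)
relevant: ✓ — at least one use each (e, d, c, n)
unrestricted: ✓ — type-checks ((C -> B) -> C) and nothing is barred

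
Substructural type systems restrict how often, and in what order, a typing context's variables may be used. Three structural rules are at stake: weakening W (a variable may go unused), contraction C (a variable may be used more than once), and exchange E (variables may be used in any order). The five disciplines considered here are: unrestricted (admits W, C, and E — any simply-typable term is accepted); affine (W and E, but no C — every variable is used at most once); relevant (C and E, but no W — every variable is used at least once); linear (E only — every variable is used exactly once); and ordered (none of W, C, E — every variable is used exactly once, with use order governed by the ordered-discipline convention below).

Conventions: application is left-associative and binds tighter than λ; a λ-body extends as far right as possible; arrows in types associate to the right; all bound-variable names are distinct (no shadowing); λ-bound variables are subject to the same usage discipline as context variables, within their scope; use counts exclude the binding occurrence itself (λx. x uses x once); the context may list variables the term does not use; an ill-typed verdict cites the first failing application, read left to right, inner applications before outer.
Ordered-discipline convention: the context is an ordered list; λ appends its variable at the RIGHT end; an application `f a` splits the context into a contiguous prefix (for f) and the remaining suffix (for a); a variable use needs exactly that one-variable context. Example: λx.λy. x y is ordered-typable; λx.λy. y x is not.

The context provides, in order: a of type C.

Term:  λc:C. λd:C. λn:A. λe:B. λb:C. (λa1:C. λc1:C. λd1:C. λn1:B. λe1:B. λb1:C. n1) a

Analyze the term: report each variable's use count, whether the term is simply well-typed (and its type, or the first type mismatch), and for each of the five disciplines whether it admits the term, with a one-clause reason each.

variable uses: a ×1; c (bound) ×0; d (bound) ×0; n (bound) ×0; e (bound) ×0; b (bound) ×0; a1 (bound) ×0; c1 (bound) ×0; d1 (bound) ×0; n1 (bound) ×1; e1 (bound) ×0; b1 (bound) ×0
order of uses: n1, a
typing: well-typed — term : C → C → A → B → C → C → C → B → B → C → B
ordered: ✗ — needs weakening: c, d, n, e, b, a1, c1, d1, e1, b1 unused
linear: ✗ — needs weakening: c, d, n, e, b, a1, c1, d1, e1, b1 unused
affine: ✓ — no duplicate uses among a, c, d, n, e, b, a1, c1, d1, n1, e1, b1
relevant: ✗ — needs weakening: c, d, n, e, b, a1, c1, d1, e1, b1 unused
unrestricted: ✓ — typability at C → C → A → B → C → C → C → B → B → C → B is all that's needed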